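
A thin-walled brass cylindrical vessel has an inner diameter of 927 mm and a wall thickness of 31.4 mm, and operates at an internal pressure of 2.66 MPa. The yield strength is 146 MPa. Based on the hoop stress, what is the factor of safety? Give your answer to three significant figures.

σ_h = pD/(2t) = 2.66×927/(2×31.4) = 39.26 MPa.
n = 146/39.26 = 3.718.

n = 3.72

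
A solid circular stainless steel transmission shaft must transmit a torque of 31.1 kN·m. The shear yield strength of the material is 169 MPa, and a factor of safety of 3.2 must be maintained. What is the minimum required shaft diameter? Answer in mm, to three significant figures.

Allowable shear stress τ_allow = 169/3.2 = 52.81 MPa.
For a solid shaft τ = 16T/(πd³), so d³ = 16T/(π τ_allow) = 16×3.1100×10^7/(π×52.81) = 2.999×10^6 mm³.
d = (2.999×10^6)^(1/3) = 144.2 mm.

d = 144 mm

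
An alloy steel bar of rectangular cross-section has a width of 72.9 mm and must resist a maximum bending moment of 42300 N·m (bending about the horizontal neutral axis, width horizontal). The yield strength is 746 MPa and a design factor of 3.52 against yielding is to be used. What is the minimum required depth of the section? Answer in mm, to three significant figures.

h = 128 mm

σ_allow = 746/3.52 = 211.9 MPa.
For a rectangular section σ = 6M/(bh²), so h² = 6M/(b σ_allow) = 6×4.2300×10^7/(72.9×211.9) = 16430 mm².
h = 128.2 mm.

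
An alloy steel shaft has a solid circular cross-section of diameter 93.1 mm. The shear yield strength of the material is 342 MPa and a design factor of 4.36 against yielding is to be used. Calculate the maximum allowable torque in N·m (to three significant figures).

T_allow = 12400 N·m

τ_allow = 342/4.36 = 78.44 MPa.
For a solid shaft T_allow = τ_allow·πd³/16; πd³/16 = π×93.1³/16 = 158400 mm³.
T_allow = 78.44×158400 = 1.243×10^7 N·mm = 12430 N·m.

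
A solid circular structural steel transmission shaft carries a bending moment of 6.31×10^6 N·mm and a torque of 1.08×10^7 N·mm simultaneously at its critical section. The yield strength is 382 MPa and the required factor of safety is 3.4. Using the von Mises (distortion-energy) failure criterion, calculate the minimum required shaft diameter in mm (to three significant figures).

σ_allow = σ_y/n = 382/3.4 = 112.4 MPa.
For a solid shaft σ_b = 32M/(πd³) and τ = 16T/(πd³), so the von Mises stress is σ' = (16/πd³)·√(4M²+3T²).
√(4M²+3T²) = √(4×(6.310×10^6)² + 3×(1.080×10^7)²) = 2.257×10^7 N·mm.
d³ = 16×2.257×10^7/(π×112.4) = 1.023×10^6 mm³.
d = 100.8 mm.

d = 101 mm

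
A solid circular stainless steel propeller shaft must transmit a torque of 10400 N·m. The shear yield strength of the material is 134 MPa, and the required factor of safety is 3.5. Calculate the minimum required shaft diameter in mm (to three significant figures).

d = 111 mm

Allowable shear stress τ_allow = 134/3.5 = 38.29 MPa.
For a solid shaft τ = 16T/(πd³), so d³ = 16T/(π τ_allow) = 16×1.0400×10^7/(π×38.29) = 1.383×10^6 mm³.
d = (1.383×10^6)^(1/3) = 111.4 mm.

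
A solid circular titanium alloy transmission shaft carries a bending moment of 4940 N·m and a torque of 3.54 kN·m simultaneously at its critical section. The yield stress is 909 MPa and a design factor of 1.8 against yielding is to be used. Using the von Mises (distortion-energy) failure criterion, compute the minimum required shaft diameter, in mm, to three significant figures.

d = 48.9 mm

σ_allow = σ_y/n = 909/1.8 = 505.0 MPa.
For a solid shaft σ_b = 32M/(πd³) and τ = 16T/(πd³), so the von Mises stress is σ' = (16/πd³)·√(4M²+3T²).
√(4M²+3T²) = √(4×(4.940×10^6)² + 3×(3.540×10^6)²) = 1.163×10^7 N·mm.
d³ = 16×1.163×10^7/(π×505.0) = 117300 mm³.
d = 48.95 mm.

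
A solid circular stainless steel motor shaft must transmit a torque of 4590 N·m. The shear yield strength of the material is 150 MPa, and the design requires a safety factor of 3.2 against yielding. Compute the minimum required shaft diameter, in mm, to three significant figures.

d = 79.3 mm

Allowable shear stress τ_allow = 150/3.2 = 46.88 MPa.
For a solid shaft τ = 16T/(πd³), so d³ = 16T/(π τ_allow) = 16×4590000/(π×46.88) = 498700 mm³.
d = (498700)^(1/3) = 79.30 mm.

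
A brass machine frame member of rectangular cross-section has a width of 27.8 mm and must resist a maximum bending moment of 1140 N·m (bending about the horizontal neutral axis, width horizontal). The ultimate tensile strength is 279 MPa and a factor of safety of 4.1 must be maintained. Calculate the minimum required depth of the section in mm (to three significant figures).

h = 60.1 mm

σ_allow = 279/4.1 = 68.05 MPa.
For a rectangular section σ = 6M/(bh²), so h² = 6M/(b σ_allow) = 6×1140000/(27.8×68.05) = 3616 mm².
h = 60.13 mm.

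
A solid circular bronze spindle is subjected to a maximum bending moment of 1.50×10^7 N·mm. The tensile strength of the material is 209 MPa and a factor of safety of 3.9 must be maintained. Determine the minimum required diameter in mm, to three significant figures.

d = 142 mm

σ_allow = 209/3.9 = 53.59 MPa.
For a solid circular section σ = 32M/(πd³), so d³ = 32M/(π σ_allow) = 32×1.5000×10^7/(π×53.59) = 2.851×10^6 mm³.
d = 141.8 mm.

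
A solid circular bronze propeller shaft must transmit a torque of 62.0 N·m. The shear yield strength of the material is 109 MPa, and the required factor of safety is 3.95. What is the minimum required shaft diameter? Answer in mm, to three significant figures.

d = 22.5 mm

Allowable shear stress τ_allow = 109/3.95 = 27.59 MPa.
For a solid shaft τ = 16T/(πd³), so d³ = 16T/(π τ_allow) = 16×62000/(π×27.59) = 11440 mm³.
d = (11440)^(1/3) = 22.53 mm.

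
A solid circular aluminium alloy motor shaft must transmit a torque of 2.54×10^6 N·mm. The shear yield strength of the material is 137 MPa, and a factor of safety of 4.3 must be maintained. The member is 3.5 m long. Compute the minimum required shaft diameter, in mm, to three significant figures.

Allowable shear stress τ_allow = 137/4.3 = 31.86 MPa.
For a solid shaft τ = 16T/(πd³), so d³ = 16T/(π τ_allow) = 16×2540000/(π×31.86) = 406000 mm³.
d = (406000)^(1/3) = 74.05 mm.

d = 74.0 mm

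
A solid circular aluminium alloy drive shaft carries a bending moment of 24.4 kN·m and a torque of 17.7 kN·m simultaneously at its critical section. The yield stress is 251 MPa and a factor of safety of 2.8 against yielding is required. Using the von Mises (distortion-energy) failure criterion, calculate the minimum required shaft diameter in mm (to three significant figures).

σ_allow = σ_y/n = 251/2.8 = 89.64 MPa.
For a solid shaft σ_b = 32M/(πd³) and τ = 16T/(πd³), so the von Mises stress is σ' = (16/πd³)·√(4M²+3T²).
√(4M²+3T²) = √(4×(2.440×10^7)² + 3×(1.770×10^7)²) = 5.763×10^7 N·mm.
d³ = 16×5.763×10^7/(π×89.64) = 3.274×10^6 mm³.
d = 148.5 mm.

d = 148 mm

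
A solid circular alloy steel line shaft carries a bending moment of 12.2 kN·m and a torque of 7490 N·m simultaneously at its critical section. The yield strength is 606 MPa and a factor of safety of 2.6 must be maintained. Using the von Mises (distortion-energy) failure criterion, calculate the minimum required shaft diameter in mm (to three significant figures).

d = 84.5 mm

σ_allow = σ_y/n = 606/2.6 = 233.1 MPa.
For a solid shaft σ_b = 32M/(πd³) and τ = 16T/(πd³), so the von Mises stress is σ' = (16/πd³)·√(4M²+3T²).
√(4M²+3T²) = √(4×(1.220×10^7)² + 3×(7.490×10^6)²) = 2.763×10^7 N·mm.
d³ = 16×2.763×10^7/(π×233.1) = 603800 mm³.
d = 84.52 mm.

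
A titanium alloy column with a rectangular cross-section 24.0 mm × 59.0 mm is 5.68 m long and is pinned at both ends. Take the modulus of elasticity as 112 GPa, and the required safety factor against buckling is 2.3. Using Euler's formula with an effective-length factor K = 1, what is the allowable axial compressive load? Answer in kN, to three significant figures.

Buckling occurs about the weak axis: I_min = h·b³/12 = 59.0×24.0³/12 = 67970 mm⁴ (b = 24.0 mm is the smaller dimension).
Effective length L_e = KL = 1×5.68 m = 5680 mm.
Euler critical load P_cr = π²EI/L_e² = π²×112000×67970/5680² = 2329 N.
P_allow = P_cr/n = 2329/2.3 = 1013 N.

P_allow = 1.01 kN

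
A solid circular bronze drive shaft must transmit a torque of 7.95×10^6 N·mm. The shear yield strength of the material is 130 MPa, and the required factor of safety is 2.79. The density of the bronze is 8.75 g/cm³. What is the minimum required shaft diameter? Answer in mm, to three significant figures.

d = 95.4 mm

Allowable shear stress τ_allow = 130/2.79 = 46.59 MPa.
For a solid shaft τ = 16T/(πd³), so d³ = 16T/(π τ_allow) = 16×7950000/(π×46.59) = 869000 mm³.
d = (869000)^(1/3) = 95.43 mm.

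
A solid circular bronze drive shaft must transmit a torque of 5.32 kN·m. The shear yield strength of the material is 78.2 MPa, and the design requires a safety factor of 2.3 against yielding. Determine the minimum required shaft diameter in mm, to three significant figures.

d = 92.7 mm

Allowable shear stress τ_allow = 78.2/2.3 = 34.00 MPa.
For a solid shaft τ = 16T/(πd³), so d³ = 16T/(π τ_allow) = 16×5320000/(π×34.00) = 796900 mm³.
d = (796900)^(1/3) = 92.71 mm.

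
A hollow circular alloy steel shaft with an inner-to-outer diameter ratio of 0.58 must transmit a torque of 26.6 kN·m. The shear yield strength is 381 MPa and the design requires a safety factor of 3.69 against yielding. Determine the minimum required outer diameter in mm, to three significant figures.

d_o = 114 mm

τ_allow = 381/3.69 = 103.3 MPa.
For a hollow shaft τ = 16T/[πd_o³(1−k⁴)] with k = 0.58, so 1−k⁴ = 0.8868.
d_o³ = 16T/[π τ_allow (1−k⁴)] = 16×2.6600×10^7/(π×103.3×0.8868) = 1.479×10^6 mm³.
d_o = 113.9 mm.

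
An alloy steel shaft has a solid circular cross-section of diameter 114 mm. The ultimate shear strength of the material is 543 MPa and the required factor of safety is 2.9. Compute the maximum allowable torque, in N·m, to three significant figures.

τ_allow = 543/2.9 = 187.2 MPa.
For a solid shaft T_allow = τ_allow·πd³/16; πd³/16 = π×114³/16 = 290900 mm³.
T_allow = 187.2×290900 = 5.447×10^7 N·mm = 54470 N·m.

T_allow = 54500 N·m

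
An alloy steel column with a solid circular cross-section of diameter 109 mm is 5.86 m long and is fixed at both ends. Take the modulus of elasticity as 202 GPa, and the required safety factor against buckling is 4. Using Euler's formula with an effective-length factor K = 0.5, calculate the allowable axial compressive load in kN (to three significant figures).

P_allow = 402 kN

I = πd⁴/64 = π×109⁴/64 = 6.929×10^6 mm⁴.
Effective length L_e = KL = 0.5×5.86 m = 2930 mm.
Euler critical load P_cr = π²EI/L_e² = π²×202000×6.929×10^6/2930² = 1.609×10^6 N.
P_allow = P_cr/n = 1.609×10^6/4 = 402300 N.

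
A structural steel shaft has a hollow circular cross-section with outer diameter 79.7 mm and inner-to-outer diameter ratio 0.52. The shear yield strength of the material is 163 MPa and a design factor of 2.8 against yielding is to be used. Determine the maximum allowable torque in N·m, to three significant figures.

τ_allow = 163/2.8 = 58.21 MPa.
For a hollow shaft T_allow = τ_allow·πd_o³(1−k⁴)/16 with 1−k⁴ = 0.9269, so πd_o³(1−k⁴)/16 = 92140 mm³.
T_allow = 58.21×92140 = 5.364×10^6 N·mm = 5364 N·m.

T_allow = 5360 N·m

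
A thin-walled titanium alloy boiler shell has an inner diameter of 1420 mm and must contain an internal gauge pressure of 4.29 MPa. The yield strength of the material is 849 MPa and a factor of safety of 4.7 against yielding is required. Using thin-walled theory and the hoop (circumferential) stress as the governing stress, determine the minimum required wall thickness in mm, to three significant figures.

σ_allow = 849/4.7 = 180.6 MPa.
Hoop stress σ_h = pD/(2t), so t = pD/(2σ_allow) = 4.29×1420/(2×180.6) = 16.86 mm.

t = 16.9 mm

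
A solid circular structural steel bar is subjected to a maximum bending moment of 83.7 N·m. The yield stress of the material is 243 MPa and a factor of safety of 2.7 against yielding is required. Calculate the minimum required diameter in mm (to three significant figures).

σ_allow = 243/2.7 = 90.00 MPa.
For a solid circular section σ = 32M/(πd³), so d³ = 32M/(π σ_allow) = 32×83700/(π×90.00) = 9473 mm³.
d = 21.16 mm.

d = 21.2 mm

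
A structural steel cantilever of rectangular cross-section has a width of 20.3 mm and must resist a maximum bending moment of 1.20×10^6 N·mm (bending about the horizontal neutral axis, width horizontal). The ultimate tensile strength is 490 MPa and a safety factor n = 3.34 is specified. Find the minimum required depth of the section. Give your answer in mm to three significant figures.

h = 49.2 mm

σ_allow = 490/3.34 = 146.7 MPa.
For a rectangular section σ = 6M/(bh²), so h² = 6M/(b σ_allow) = 6×1200000/(20.3×146.7) = 2418 mm².
h = 49.17 mm.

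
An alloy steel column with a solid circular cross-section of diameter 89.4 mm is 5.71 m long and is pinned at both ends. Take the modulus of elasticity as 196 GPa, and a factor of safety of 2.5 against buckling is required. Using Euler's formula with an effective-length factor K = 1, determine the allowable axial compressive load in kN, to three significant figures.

I = πd⁴/64 = π×89.4⁴/64 = 3.136×10^6 mm⁴.
Effective length L_e = KL = 1×5.71 m = 5710 mm.
Euler critical load P_cr = π²EI/L_e² = π²×196000×3.136×10^6/5710² = 186000 N.
P_allow = P_cr/n = 186000/2.5 = 74420 N.

P_allow = 74.4 kN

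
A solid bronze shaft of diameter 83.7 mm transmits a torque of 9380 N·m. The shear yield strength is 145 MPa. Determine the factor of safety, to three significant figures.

n = 1.78

τ = 16T/(πd³) = 16×9380000/(π×83.7³) = 81.47 MPa.
n = τ_limit/τ = 145/81.47 = 1.780.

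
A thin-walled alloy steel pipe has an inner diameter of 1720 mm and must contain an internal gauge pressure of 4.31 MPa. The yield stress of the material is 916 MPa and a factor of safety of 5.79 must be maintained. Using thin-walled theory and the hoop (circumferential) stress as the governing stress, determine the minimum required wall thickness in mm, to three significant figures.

σ_allow = 916/5.79 = 158.2 MPa.
Hoop stress σ_h = pD/(2t), so t = pD/(2σ_allow) = 4.31×1720/(2×158.2) = 23.43 mm.

t = 23.4 mm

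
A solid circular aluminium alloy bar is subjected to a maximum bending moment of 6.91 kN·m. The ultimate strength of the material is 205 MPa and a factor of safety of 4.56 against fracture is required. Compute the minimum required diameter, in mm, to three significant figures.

d = 116 mm

σ_allow = 205/4.56 = 44.96 MPa.
For a solid circular section σ = 32M/(πd³), so d³ = 32M/(π σ_allow) = 32×6910000/(π×44.96) = 1.566×10^6 mm³.
d = 116.1 mm.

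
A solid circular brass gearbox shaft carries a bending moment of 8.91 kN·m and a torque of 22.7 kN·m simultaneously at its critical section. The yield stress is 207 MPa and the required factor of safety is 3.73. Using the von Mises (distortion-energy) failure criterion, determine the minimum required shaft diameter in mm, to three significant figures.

d = 158 mm

σ_allow = σ_y/n = 207/3.73 = 55.50 MPa.
For a solid shaft σ_b = 32M/(πd³) and τ = 16T/(πd³), so the von Mises stress is σ' = (16/πd³)·√(4M²+3T²).
√(4M²+3T²) = √(4×(8.910×10^6)² + 3×(2.270×10^7)²) = 4.317×10^7 N·mm.
d³ = 16×4.317×10^7/(π×55.50) = 3.962×10^6 mm³.
d = 158.2 mm.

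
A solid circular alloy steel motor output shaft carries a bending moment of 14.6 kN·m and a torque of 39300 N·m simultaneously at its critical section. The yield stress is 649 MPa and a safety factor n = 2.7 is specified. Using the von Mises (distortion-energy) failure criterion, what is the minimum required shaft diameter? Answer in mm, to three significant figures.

d = 116 mm

σ_allow = σ_y/n = 649/2.7 = 240.4 MPa.
For a solid shaft σ_b = 32M/(πd³) and τ = 16T/(πd³), so the von Mises stress is σ' = (16/πd³)·√(4M²+3T²).
√(4M²+3T²) = √(4×(1.460×10^7)² + 3×(3.930×10^7)²) = 7.407×10^7 N·mm.
d³ = 16×7.407×10^7/(π×240.4) = 1.569×10^6 mm³.
d = 116.2 mm.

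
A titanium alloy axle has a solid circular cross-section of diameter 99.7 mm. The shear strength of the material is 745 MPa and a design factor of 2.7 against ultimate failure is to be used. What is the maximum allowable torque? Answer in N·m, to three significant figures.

τ_allow = 745/2.7 = 275.9 MPa.
For a solid shaft T_allow = τ_allow·πd³/16; πd³/16 = π×99.7³/16 = 194600 mm³.
T_allow = 275.9×194600 = 5.369×10^7 N·mm = 53690 N·m.

T_allow = 53700 N·m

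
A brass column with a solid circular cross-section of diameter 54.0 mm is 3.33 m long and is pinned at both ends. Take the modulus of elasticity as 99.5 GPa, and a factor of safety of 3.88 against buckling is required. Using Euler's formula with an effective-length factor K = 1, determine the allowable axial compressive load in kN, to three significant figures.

I = πd⁴/64 = π×54.0⁴/64 = 417400 mm⁴.
Effective length L_e = KL = 1×3.33 m = 3330 mm.
Euler critical load P_cr = π²EI/L_e² = π²×99500×417400/3330² = 36960 N.
P_allow = P_cr/n = 36960/3.88 = 9527 N.

P_allow = 9.53 kN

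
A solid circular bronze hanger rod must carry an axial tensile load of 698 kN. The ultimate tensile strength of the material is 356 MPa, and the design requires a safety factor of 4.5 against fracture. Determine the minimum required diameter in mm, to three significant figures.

Allowable stress σ_allow = 356/4.5 = 79.11 MPa.
Required area A = F/σ_allow = 698000/79.11 = 8823 mm².
A = πd²/4 → d = √(4A/π) = 106.0 mm.

d = 106 mm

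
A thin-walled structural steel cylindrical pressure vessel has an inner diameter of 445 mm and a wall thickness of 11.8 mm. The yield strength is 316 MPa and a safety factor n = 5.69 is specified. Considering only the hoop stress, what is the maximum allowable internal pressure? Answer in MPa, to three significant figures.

σ_allow = 316/5.69 = 55.54 MPa.
σ_h = pD/(2t) → p_allow = 2σ_allow t/D = 2×55.54×11.8/445 = 2.945 MPa.

p_allow = 2.95 MPa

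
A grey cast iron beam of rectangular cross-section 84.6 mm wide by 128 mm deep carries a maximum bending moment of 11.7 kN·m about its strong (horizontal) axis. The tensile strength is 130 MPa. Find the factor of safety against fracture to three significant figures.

Section modulus S = bh²/6 = 84.6×128²/6 = 231000 mm³.
σ = M/S = 1.1700×10^7/231000 = 50.65 MPa.
n = 130/50.65 = 2.567.

n = 2.57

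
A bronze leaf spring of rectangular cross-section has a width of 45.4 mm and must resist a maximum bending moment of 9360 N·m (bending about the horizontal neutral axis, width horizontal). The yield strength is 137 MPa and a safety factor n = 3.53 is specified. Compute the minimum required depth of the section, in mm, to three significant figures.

σ_allow = 137/3.53 = 38.81 MPa.
For a rectangular section σ = 6M/(bh²), so h² = 6M/(b σ_allow) = 6×9360000/(45.4×38.81) = 31870 mm².
h = 178.5 mm.

h = 179 mm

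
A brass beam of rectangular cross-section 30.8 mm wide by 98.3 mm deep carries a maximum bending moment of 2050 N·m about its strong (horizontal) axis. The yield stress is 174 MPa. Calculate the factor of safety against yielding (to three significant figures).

Section modulus S = bh²/6 = 30.8×98.3²/6 = 49600 mm³.
σ = M/S = 2050000/49600 = 41.33 MPa.
n = 174/41.33 = 4.210.

n = 4.21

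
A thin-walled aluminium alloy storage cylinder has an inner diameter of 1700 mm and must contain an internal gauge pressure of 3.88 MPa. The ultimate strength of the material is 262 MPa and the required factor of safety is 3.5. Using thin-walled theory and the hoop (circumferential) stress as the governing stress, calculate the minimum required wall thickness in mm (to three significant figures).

t = 44.1 mm

σ_allow = 262/3.5 = 74.86 MPa.
Hoop stress σ_h = pD/(2t), so t = pD/(2σ_allow) = 3.88×1700/(2×74.86) = 44.06 mm.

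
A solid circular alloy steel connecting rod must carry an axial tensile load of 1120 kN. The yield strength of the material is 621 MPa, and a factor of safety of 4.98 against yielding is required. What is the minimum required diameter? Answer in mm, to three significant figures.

d = 107 mm

Allowable stress σ_allow = 621/4.98 = 124.7 MPa.
Required area A = F/σ_allow = 1120000/124.7 = 8982 mm².
A = πd²/4 → d = √(4A/π) = 106.9 mm.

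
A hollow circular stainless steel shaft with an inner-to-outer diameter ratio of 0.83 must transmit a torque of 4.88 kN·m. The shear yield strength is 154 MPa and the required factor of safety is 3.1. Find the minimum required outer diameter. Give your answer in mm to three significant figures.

τ_allow = 154/3.1 = 49.68 MPa.
For a hollow shaft τ = 16T/[πd_o³(1−k⁴)] with k = 0.83, so 1−k⁴ = 0.5254.
d_o³ = 16T/[π τ_allow (1−k⁴)] = 16×4880000/(π×49.68×0.5254) = 952200 mm³.
d_o = 98.38 mm.

d_o = 98.4 mm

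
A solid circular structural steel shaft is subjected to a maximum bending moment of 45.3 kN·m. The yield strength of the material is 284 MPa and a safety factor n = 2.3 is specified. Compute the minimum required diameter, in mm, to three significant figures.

d = 155 mm

σ_allow = 284/2.3 = 123.5 MPa.
For a solid circular section σ = 32M/(πd³), so d³ = 32M/(π σ_allow) = 32×4.5300×10^7/(π×123.5) = 3.737×10^6 mm³.
d = 155.2 mm.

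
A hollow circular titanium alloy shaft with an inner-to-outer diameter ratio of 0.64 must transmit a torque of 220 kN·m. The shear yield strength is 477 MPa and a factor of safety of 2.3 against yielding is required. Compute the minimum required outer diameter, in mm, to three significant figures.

d_o = 187 mm

τ_allow = 477/2.3 = 207.4 MPa.
For a hollow shaft τ = 16T/[πd_o³(1−k⁴)] with k = 0.64, so 1−k⁴ = 0.8322.
d_o³ = 16T/[π τ_allow (1−k⁴)] = 16×2.2000×10^8/(π×207.4×0.8322) = 6.492×10^6 mm³.
d_o = 186.5 mm.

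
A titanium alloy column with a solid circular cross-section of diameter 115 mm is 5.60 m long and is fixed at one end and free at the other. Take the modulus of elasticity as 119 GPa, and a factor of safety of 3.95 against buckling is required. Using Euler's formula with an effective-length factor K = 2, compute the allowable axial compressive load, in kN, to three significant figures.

I = πd⁴/64 = π×115⁴/64 = 8.585×10^6 mm⁴.
Effective length L_e = KL = 2×5.60 m = 11200 mm.
Euler critical load P_cr = π²EI/L_e² = π²×119000×8.585×10^6/11200² = 80380 N.
P_allow = P_cr/n = 80380/3.95 = 20350 N.

P_allow = 20.4 kN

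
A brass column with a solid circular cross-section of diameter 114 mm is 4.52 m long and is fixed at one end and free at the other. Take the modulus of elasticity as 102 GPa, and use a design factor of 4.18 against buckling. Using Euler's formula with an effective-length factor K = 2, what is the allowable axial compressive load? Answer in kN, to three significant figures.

P_allow = 24.4 kN

I = πd⁴/64 = π×114⁴/64 = 8.291×10^6 mm⁴.
Effective length L_e = KL = 2×4.52 m = 9040 mm.
Euler critical load P_cr = π²EI/L_e² = π²×102000×8.291×10^6/9040² = 102100 N.
P_allow = P_cr/n = 102100/4.18 = 24430 N.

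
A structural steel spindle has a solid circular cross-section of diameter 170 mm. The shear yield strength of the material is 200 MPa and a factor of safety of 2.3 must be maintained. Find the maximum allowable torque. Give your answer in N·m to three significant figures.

τ_allow = 200/2.3 = 86.96 MPa.
For a solid shaft T_allow = τ_allow·πd³/16; πd³/16 = π×170³/16 = 964700 mm³.
T_allow = 86.96×964700 = 8.388×10^7 N·mm = 83880 N·m.

T_allow = 83900 N·m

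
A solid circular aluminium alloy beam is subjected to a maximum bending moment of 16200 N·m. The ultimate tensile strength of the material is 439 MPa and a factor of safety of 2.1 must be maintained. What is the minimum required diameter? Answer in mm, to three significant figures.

d = 92.4 mm

σ_allow = 439/2.1 = 209.0 MPa.
For a solid circular section σ = 32M/(πd³), so d³ = 32M/(π σ_allow) = 32×1.6200×10^7/(π×209.0) = 789400 mm³.
d = 92.42 mm.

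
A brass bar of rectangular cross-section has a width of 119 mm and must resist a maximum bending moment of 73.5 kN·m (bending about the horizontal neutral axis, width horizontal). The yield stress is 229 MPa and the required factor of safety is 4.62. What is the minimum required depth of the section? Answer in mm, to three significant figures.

h = 273 mm

σ_allow = 229/4.62 = 49.57 MPa.
For a rectangular section σ = 6M/(bh²), so h² = 6M/(b σ_allow) = 6×7.3500×10^7/(119×49.57) = 74760 mm².
h = 273.4 mm.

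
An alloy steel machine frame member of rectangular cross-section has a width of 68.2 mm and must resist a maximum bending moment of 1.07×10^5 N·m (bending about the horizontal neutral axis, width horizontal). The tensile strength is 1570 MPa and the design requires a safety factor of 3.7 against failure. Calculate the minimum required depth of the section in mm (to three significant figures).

σ_allow = 1570/3.7 = 424.3 MPa.
For a rectangular section σ = 6M/(bh²), so h² = 6M/(b σ_allow) = 6×1.0700×10^8/(68.2×424.3) = 22180 mm².
h = 148.9 mm.

h = 149 mm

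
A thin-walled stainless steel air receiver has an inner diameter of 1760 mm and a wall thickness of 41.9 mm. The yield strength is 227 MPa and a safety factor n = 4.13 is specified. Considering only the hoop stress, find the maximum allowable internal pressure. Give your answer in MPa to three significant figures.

σ_allow = 227/4.13 = 54.96 MPa.
σ_h = pD/(2t) → p_allow = 2σ_allow t/D = 2×54.96×41.9/1760 = 2.617 MPa.

p_allow = 2.62 MPa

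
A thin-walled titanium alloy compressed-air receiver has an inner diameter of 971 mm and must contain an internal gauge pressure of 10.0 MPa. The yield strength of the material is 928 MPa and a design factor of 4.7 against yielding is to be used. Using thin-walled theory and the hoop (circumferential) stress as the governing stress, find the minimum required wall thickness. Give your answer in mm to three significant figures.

σ_allow = 928/4.7 = 197.4 MPa.
Hoop stress σ_h = pD/(2t), so t = pD/(2σ_allow) = 10.0×971/(2×197.4) = 24.59 mm.

t = 24.6 mm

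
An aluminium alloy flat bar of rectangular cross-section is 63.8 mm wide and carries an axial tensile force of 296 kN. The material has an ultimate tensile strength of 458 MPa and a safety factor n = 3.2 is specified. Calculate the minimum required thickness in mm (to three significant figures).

t = 32.4 mm

σ_allow = 458/3.2 = 143.1 MPa.
Required area A = F/σ_allow = 296000/143.1 = 2068 mm².
t = A/w = 2068/63.8 = 32.42 mm.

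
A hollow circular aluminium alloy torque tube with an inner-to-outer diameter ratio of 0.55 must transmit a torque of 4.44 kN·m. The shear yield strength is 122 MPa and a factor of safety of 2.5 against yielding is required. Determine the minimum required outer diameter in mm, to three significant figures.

τ_allow = 122/2.5 = 48.80 MPa.
For a hollow shaft τ = 16T/[πd_o³(1−k⁴)] with k = 0.55, so 1−k⁴ = 0.9085.
d_o³ = 16T/[π τ_allow (1−k⁴)] = 16×4440000/(π×48.80×0.9085) = 510000 mm³.
d_o = 79.90 mm.

d_o = 79.9 mm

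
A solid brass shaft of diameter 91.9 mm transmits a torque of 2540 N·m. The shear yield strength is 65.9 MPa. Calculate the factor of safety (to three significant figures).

τ = 16T/(πd³) = 16×2540000/(π×91.9³) = 16.67 MPa.
n = τ_limit/τ = 65.9/16.67 = 3.954.

n = 3.95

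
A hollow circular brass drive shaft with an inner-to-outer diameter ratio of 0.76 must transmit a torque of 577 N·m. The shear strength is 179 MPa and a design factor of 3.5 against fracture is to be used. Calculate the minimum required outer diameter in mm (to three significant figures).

τ_allow = 179/3.5 = 51.14 MPa.
For a hollow shaft τ = 16T/[πd_o³(1−k⁴)] with k = 0.76, so 1−k⁴ = 0.6664.
d_o³ = 16T/[π τ_allow (1−k⁴)] = 16×577000/(π×51.14×0.6664) = 86230 mm³.
d_o = 44.18 mm.

d_o = 44.2 mm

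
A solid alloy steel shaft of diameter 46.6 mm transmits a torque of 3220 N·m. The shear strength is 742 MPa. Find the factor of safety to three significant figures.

n = 4.58

τ = 16T/(πd³) = 16×3220000/(π×46.6³) = 162.1 MPa.
n = τ_limit/τ = 742/162.1 = 4.579.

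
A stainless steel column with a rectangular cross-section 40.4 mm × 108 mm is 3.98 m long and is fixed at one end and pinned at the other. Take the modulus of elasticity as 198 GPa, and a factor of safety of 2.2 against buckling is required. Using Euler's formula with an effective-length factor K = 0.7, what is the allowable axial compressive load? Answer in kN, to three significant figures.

P_allow = 67.9 kN

Buckling occurs about the weak axis: I_min = h·b³/12 = 108×40.4³/12 = 593500 mm⁴ (b = 40.4 mm is the smaller dimension).
Effective length L_e = KL = 0.7×3.98 m = 2786 mm.
Euler critical load P_cr = π²EI/L_e² = π²×198000×593500/2786² = 149400 N.
P_allow = P_cr/n = 149400/2.2 = 67920 N.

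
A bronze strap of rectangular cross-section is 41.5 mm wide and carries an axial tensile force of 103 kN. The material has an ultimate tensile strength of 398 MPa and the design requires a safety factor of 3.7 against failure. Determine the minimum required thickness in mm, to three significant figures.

t = 23.1 mm

σ_allow = 398/3.7 = 107.6 MPa.
Required area A = F/σ_allow = 103000/107.6 = 957.5 mm².
t = A/w = 957.5/41.5 = 23.07 mm.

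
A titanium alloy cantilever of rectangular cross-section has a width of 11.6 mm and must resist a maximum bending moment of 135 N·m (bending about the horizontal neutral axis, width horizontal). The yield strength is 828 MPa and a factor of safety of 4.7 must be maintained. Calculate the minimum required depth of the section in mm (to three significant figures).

σ_allow = 828/4.7 = 176.2 MPa.
For a rectangular section σ = 6M/(bh²), so h² = 6M/(b σ_allow) = 6×135000/(11.6×176.2) = 396.4 mm².
h = 19.91 mm.

h = 19.9 mm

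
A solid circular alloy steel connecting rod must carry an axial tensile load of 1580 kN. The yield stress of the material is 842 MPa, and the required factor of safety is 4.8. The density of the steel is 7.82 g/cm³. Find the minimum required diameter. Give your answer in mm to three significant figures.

Allowable stress σ_allow = 842/4.8 = 175.4 MPa.
Required area A = F/σ_allow = 1580000/175.4 = 9007 mm².
A = πd²/4 → d = √(4A/π) = 107.1 mm.

d = 107 mm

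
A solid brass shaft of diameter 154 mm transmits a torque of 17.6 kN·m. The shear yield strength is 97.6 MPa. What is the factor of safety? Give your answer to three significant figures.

n = 3.98

τ = 16T/(πd³) = 16×1.7600×10^7/(π×154³) = 24.54 MPa.
n = τ_limit/τ = 97.6/24.54 = 3.977.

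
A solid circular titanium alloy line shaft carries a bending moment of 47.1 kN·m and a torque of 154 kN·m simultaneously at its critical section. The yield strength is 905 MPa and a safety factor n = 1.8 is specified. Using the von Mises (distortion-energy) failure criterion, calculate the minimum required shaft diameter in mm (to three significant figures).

σ_allow = σ_y/n = 905/1.8 = 502.8 MPa.
For a solid shaft σ_b = 32M/(πd³) and τ = 16T/(πd³), so the von Mises stress is σ' = (16/πd³)·√(4M²+3T²).
√(4M²+3T²) = √(4×(4.710×10^7)² + 3×(1.540×10^8)²) = 2.829×10^8 N·mm.
d³ = 16×2.829×10^8/(π×502.8) = 2.865×10^6 mm³.
d = 142.0 mm.

d = 142 mm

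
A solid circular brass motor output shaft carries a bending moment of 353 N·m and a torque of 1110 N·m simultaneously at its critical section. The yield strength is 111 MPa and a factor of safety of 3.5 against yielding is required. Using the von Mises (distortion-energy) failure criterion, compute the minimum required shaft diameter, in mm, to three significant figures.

σ_allow = σ_y/n = 111/3.5 = 31.71 MPa.
For a solid shaft σ_b = 32M/(πd³) and τ = 16T/(πd³), so the von Mises stress is σ' = (16/πd³)·√(4M²+3T²).
√(4M²+3T²) = √(4×(353000)² + 3×(1.110×10^6)²) = 2.048×10^6 N·mm.
d³ = 16×2.048×10^6/(π×31.71) = 328900 mm³.
d = 69.03 mm.

d = 69.0 mm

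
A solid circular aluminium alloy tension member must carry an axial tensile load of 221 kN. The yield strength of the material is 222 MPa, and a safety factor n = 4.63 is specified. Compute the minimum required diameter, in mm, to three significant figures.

d = 76.6 mm

Allowable stress σ_allow = 222/4.63 = 47.95 MPa.
Required area A = F/σ_allow = 221000/47.95 = 4609 mm².
A = πd²/4 → d = √(4A/π) = 76.61 mm.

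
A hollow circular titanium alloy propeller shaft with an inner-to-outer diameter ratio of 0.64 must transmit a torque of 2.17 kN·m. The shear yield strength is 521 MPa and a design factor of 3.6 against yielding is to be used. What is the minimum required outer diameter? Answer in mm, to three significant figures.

d_o = 45.1 mm

τ_allow = 521/3.6 = 144.7 MPa.
For a hollow shaft τ = 16T/[πd_o³(1−k⁴)] with k = 0.64, so 1−k⁴ = 0.8322.
d_o³ = 16T/[π τ_allow (1−k⁴)] = 16×2170000/(π×144.7×0.8322) = 91760 mm³.
d_o = 45.10 mm.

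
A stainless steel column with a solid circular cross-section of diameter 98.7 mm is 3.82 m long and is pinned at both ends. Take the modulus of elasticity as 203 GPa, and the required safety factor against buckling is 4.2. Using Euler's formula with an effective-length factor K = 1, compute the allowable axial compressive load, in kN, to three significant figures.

P_allow = 152 kN

I = πd⁴/64 = π×98.7⁴/64 = 4.658×10^6 mm⁴.
Effective length L_e = KL = 1×3.82 m = 3820 mm.
Euler critical load P_cr = π²EI/L_e² = π²×203000×4.658×10^6/3820² = 639600 N.
P_allow = P_cr/n = 639600/4.2 = 152300 N.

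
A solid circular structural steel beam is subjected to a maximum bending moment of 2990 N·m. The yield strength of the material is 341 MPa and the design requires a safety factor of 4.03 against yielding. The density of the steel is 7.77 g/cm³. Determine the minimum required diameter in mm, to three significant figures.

d = 71.1 mm

σ_allow = 341/4.03 = 84.62 MPa.
For a solid circular section σ = 32M/(πd³), so d³ = 32M/(π σ_allow) = 32×2990000/(π×84.62) = 359900 mm³.
d = 71.13 mm.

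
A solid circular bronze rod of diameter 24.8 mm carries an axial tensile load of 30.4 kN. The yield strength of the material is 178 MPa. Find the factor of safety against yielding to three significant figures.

A = πd²/4 = 483.1 mm².
σ = F/A = 30400/483.1 = 62.93 MPa.
n = 178/62.93 = 2.828.

n = 2.83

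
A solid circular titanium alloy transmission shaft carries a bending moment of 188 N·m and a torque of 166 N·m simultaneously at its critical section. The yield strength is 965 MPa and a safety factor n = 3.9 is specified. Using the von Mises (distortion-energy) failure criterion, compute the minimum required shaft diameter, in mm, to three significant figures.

d = 21.4 mm

σ_allow = σ_y/n = 965/3.9 = 247.4 MPa.
For a solid shaft σ_b = 32M/(πd³) and τ = 16T/(πd³), so the von Mises stress is σ' = (16/πd³)·√(4M²+3T²).
√(4M²+3T²) = √(4×(188000)² + 3×(166000)²) = 473300 N·mm.
d³ = 16×473300/(π×247.4) = 9743 mm³.
d = 21.36 mm.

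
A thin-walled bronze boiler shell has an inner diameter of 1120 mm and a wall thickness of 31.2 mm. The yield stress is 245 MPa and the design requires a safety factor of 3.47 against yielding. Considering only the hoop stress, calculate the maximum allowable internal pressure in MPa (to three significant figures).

p_allow = 3.93 MPa

σ_allow = 245/3.47 = 70.61 MPa.
σ_h = pD/(2t) → p_allow = 2σ_allow t/D = 2×70.61×31.2/1120 = 3.934 MPa.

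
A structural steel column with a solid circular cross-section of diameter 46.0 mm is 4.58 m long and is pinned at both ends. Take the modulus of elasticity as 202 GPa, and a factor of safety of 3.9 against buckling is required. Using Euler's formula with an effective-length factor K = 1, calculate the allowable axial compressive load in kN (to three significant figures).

I = πd⁴/64 = π×46.0⁴/64 = 219800 mm⁴.
Effective length L_e = KL = 1×4.58 m = 4580 mm.
Euler critical load P_cr = π²EI/L_e² = π²×202000×219800/4580² = 20890 N.
P_allow = P_cr/n = 20890/3.9 = 5356 N.

P_allow = 5.36 kN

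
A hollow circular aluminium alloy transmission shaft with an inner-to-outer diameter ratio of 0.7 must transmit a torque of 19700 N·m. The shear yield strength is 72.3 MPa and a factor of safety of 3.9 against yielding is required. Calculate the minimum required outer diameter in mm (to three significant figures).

d_o = 192 mm

τ_allow = 72.3/3.9 = 18.54 MPa.
For a hollow shaft τ = 16T/[πd_o³(1−k⁴)] with k = 0.7, so 1−k⁴ = 0.7599.
d_o³ = 16T/[π τ_allow (1−k⁴)] = 16×1.9700×10^7/(π×18.54×0.7599) = 7.122×10^6 mm³.
d_o = 192.4 mm.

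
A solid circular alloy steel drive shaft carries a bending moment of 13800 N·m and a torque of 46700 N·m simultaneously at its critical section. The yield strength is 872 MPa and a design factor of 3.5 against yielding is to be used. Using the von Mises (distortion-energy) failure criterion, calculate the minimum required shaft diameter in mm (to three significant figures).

d = 120 mm

σ_allow = σ_y/n = 872/3.5 = 249.1 MPa.
For a solid shaft σ_b = 32M/(πd³) and τ = 16T/(πd³), so the von Mises stress is σ' = (16/πd³)·√(4M²+3T²).
√(4M²+3T²) = √(4×(1.380×10^7)² + 3×(4.670×10^7)²) = 8.547×10^7 N·mm.
d³ = 16×8.547×10^7/(π×249.1) = 1.747×10^6 mm³.
d = 120.4 mm.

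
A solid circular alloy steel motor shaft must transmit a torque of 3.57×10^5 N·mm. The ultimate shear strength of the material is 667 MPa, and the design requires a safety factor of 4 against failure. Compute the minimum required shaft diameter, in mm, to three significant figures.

d = 22.2 mm

Allowable shear stress τ_allow = 667/4 = 166.8 MPa.
For a solid shaft τ = 16T/(πd³), so d³ = 16T/(π τ_allow) = 16×357000/(π×166.8) = 10900 mm³.
d = (10900)^(1/3) = 22.17 mm.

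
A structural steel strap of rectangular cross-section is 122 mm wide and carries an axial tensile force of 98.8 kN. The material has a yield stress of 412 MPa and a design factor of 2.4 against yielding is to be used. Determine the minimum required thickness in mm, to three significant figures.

σ_allow = 412/2.4 = 171.7 MPa.
Required area A = F/σ_allow = 98800/171.7 = 575.5 mm².
t = A/w = 575.5/122 = 4.717 mm.

t = 4.72 mm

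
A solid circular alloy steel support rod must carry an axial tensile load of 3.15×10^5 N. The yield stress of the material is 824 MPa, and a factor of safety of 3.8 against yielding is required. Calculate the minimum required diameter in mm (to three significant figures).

d = 43.0 mm

Allowable stress σ_allow = 824/3.8 = 216.8 MPa.
Required area A = F/σ_allow = 315000/216.8 = 1453 mm².
A = πd²/4 → d = √(4A/π) = 43.01 mm.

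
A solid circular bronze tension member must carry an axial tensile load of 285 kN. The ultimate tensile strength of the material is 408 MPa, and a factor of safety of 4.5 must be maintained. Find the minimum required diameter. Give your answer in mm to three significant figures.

d = 63.3 mm

Allowable stress σ_allow = 408/4.5 = 90.67 MPa.
Required area A = F/σ_allow = 285000/90.67 = 3143 mm².
A = πd²/4 → d = √(4A/π) = 63.26 mm.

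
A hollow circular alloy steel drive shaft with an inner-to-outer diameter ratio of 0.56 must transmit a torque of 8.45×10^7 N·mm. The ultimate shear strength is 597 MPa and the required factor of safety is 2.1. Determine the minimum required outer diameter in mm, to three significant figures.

τ_allow = 597/2.1 = 284.3 MPa.
For a hollow shaft τ = 16T/[πd_o³(1−k⁴)] with k = 0.56, so 1−k⁴ = 0.9017.
d_o³ = 16T/[π τ_allow (1−k⁴)] = 16×8.4500×10^7/(π×284.3×0.9017) = 1.679×10^6 mm³.
d_o = 118.9 mm.

d_o = 119 mm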